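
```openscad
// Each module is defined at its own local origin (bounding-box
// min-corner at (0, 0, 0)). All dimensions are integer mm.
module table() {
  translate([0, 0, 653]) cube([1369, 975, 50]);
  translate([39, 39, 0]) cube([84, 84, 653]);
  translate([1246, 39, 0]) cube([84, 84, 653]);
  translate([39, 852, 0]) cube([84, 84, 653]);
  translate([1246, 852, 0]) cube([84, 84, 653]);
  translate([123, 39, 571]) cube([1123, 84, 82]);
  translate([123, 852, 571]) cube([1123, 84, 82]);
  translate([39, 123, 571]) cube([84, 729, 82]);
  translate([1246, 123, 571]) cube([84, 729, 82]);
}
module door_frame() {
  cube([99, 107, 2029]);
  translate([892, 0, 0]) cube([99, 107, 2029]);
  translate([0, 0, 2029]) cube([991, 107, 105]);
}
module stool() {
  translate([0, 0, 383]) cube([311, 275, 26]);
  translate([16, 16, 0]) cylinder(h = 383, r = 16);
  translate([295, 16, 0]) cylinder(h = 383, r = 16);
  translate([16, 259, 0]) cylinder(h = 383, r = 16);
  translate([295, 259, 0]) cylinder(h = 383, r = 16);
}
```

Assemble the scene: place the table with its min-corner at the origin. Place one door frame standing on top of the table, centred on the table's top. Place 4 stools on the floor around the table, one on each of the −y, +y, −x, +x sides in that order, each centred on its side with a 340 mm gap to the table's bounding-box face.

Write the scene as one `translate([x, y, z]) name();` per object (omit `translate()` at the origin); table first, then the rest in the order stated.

table();
translate([189, 434, 703]) door_frame();
translate([529, -615, 0]) stool();
translate([529, 1315, 0]) stool();
translate([-651, 350, 0]) stool();
translate([1709, 350, 0]) stool();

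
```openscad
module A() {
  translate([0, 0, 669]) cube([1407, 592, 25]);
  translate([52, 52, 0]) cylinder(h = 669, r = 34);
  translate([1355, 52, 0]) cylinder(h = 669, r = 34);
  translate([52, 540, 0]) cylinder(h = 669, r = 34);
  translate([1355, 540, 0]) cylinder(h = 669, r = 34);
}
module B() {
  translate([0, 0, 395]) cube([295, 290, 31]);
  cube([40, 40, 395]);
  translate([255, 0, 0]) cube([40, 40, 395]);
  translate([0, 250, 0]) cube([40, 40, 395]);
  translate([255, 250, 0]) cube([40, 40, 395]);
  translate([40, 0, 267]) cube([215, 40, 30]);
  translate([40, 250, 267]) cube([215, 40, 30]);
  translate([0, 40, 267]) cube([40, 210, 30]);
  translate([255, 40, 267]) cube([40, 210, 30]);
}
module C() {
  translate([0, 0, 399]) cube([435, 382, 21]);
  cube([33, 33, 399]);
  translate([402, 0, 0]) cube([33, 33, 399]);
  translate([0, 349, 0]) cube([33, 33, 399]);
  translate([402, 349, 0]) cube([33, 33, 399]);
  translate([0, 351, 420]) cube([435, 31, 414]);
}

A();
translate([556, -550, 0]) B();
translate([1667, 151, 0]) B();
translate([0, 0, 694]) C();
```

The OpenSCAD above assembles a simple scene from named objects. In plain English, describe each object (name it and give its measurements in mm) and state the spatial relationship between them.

A is a rectangular dining table. The top is 1407×592×25 mm with its upper surface at z = 694 mm. It stands on four round legs of 68 mm diameter, each leg's bounding box inset 18 mm from the nearest pair of top edges, running from the floor to the underside of the top.

B is a simple wooden stool: a rectangular seat 295 mm (x) by 290 mm (y), 31 mm thick, top face at z = 426 mm, on four square legs, each 40×40 mm in cross-section. The legs rest on z = 0, each flush with a corner of the seat. Four stretchers, 40 mm wide and 30 mm tall, connect adjacent legs with their undersides at z = 267 mm, each running between the inner faces of the legs it joins and aligned with the legs' outer faces on the other axis.

C is a chair. The seat is a 435×382×21 mm slab with its top at z = 420 mm, on four 33×33 mm corner legs (flush with the seat edges, standing on z = 0). A flat backrest 31 mm thick, 414 mm tall, spans the full seat width and rises from the seat top along its +y edge, rear face flush with the rear of the seat.

Two stools sit around the table at the −y, +x sides. The chair is on top of the table.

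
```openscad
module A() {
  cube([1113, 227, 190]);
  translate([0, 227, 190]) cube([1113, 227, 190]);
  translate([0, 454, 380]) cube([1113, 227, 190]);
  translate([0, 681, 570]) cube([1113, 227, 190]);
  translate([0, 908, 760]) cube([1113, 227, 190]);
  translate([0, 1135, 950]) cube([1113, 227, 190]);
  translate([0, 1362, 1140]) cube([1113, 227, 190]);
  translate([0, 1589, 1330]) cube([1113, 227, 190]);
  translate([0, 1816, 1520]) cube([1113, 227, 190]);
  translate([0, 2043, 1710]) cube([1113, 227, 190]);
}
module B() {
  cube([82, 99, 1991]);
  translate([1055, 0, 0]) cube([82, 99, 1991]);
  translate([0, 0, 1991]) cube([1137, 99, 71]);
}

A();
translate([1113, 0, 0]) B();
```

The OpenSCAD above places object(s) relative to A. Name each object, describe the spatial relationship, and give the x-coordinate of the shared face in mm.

A is a staircase. B is a door frame. The door frame is against the staircase's +x side, with their −y faces flush. The x-coordinate of the shared face is 1113 mm.

The staircase's +x face and the door frame's −x face are both at x = 1113 mm.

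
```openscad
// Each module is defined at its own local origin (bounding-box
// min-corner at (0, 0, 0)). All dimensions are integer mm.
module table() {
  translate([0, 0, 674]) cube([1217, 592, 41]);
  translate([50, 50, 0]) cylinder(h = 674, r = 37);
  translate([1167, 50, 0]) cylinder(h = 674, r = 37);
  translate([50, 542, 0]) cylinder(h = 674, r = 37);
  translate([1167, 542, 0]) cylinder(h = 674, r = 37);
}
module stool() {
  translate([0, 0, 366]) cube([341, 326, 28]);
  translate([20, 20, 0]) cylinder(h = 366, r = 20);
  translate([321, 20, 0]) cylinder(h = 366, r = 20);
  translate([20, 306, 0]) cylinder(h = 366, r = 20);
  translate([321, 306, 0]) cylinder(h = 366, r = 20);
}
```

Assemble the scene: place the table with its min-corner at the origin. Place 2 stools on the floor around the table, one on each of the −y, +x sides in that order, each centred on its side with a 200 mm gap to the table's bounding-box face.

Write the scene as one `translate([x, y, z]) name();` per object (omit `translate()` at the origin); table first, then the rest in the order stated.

table();
translate([438, -526, 0]) stool();
translate([1417, 133, 0]) stool();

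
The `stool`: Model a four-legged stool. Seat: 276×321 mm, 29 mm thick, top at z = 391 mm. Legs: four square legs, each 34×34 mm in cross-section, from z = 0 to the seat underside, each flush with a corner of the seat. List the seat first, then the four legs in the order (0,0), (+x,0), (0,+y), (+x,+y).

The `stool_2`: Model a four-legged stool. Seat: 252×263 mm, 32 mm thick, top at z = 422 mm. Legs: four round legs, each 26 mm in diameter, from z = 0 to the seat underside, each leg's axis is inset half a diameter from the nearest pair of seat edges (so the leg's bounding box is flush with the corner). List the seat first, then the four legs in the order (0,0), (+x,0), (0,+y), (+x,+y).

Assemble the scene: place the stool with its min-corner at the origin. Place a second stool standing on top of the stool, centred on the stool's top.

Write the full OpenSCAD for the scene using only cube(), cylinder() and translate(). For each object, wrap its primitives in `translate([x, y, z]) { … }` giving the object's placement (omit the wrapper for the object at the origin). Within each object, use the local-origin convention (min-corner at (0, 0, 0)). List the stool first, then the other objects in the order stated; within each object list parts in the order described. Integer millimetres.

translate([0, 0, 362]) cube([276, 321, 29]);
cube([34, 34, 362]);
translate([242, 0, 0]) cube([34, 34, 362]);
translate([0, 287, 0]) cube([34, 34, 362]);
translate([242, 287, 0]) cube([34, 34, 362]);
translate([12, 29, 391]) {
  translate([0, 0, 390]) cube([252, 263, 32]);
  translate([13, 13, 0]) cylinder(h = 390, r = 13);
  translate([239, 13, 0]) cylinder(h = 390, r = 13);
  translate([13, 250, 0]) cylinder(h = 390, r = 13);
  translate([239, 250, 0]) cylinder(h = 390, r = 13);
}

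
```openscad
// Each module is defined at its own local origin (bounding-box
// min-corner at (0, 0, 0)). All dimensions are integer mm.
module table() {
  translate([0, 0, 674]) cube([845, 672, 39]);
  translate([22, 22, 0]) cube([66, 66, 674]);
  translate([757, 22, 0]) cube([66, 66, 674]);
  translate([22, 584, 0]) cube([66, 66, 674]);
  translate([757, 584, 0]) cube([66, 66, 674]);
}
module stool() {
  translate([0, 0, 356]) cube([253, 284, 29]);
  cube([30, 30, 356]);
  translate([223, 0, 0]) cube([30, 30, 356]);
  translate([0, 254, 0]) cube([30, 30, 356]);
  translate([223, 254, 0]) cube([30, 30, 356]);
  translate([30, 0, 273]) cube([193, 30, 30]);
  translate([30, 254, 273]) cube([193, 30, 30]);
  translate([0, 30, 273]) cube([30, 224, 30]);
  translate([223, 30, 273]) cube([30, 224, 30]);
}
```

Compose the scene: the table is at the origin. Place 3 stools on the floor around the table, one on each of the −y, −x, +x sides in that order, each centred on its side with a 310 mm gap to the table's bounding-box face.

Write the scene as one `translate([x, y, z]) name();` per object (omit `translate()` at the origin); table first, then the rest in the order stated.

table();
translate([296, -594, 0]) stool();
translate([-563, 194, 0]) stool();
translate([1155, 194, 0]) stool();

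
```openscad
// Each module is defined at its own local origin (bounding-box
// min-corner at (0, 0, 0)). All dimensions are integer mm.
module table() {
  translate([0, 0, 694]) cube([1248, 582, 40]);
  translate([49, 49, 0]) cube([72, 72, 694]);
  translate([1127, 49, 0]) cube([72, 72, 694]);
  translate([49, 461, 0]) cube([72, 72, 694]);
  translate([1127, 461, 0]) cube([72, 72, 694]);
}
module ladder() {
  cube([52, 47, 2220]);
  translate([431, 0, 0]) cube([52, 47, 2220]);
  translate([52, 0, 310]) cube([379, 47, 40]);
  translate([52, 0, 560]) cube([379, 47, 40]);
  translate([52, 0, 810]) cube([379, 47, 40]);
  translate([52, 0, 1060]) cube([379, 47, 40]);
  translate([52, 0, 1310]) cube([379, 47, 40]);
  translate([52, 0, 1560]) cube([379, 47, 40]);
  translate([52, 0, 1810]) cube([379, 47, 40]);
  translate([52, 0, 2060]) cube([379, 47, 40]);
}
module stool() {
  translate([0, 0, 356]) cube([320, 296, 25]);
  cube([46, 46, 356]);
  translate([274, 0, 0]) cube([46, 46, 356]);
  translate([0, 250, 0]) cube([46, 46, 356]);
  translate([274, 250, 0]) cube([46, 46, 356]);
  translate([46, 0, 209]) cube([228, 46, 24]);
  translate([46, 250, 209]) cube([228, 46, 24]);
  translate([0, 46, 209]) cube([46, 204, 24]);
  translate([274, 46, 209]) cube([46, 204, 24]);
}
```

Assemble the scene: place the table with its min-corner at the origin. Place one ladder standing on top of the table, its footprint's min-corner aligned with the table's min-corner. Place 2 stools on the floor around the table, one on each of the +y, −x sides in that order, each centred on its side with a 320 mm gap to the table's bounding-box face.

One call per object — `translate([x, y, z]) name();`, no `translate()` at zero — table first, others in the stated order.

table();
translate([0, 0, 734]) ladder();
translate([464, 902, 0]) stool();
translate([-640, 143, 0]) stool();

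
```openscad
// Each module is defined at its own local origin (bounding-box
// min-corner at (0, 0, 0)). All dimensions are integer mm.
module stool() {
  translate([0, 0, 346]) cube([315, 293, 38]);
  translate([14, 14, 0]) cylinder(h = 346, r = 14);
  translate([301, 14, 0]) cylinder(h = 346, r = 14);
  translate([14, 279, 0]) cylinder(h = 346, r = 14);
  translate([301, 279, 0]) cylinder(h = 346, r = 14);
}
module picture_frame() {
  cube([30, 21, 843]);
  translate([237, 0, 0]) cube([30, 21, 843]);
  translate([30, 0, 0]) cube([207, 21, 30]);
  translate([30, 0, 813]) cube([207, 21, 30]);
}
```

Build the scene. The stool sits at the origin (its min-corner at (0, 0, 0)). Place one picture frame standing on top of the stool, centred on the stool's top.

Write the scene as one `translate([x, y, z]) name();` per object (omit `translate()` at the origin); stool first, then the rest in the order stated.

stool();
translate([24, 136, 384]) picture_frame();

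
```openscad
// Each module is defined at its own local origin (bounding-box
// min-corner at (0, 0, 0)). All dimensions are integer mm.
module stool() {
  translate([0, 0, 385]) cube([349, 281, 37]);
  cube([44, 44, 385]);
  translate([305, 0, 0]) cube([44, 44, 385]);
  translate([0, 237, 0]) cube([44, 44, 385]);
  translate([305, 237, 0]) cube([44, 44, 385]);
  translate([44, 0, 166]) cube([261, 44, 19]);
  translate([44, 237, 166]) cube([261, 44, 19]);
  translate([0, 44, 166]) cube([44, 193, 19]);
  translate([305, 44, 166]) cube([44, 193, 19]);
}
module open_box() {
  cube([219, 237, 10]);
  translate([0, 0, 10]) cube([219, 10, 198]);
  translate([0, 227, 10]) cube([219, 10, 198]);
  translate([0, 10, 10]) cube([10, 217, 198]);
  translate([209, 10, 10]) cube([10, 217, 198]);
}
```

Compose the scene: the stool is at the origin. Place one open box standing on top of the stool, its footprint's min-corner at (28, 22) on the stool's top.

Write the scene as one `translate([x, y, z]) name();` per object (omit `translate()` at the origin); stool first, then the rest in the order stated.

stool();
translate([28, 22, 422]) open_box();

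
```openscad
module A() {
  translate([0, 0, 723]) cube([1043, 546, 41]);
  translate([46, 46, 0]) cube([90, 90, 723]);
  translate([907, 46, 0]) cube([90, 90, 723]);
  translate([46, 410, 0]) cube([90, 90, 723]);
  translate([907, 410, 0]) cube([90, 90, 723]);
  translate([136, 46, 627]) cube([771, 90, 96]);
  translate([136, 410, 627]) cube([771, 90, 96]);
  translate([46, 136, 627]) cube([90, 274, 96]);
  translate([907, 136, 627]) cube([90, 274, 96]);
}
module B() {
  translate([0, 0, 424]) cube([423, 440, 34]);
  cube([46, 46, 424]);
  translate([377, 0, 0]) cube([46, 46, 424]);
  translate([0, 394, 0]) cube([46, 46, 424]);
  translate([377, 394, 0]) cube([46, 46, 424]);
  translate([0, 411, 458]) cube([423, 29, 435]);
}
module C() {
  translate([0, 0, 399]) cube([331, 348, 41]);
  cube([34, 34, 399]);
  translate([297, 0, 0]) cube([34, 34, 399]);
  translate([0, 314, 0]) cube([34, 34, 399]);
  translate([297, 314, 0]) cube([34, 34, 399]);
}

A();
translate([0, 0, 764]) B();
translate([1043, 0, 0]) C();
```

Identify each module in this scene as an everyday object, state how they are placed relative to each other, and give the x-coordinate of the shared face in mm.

The table's +x face and the stool's −x face are both at x = 1043 mm.

A is a table. B is a chair. C is a stool. The chair is on top of the table. The stool is against the table's +x side, with their −y faces flush. The x-coordinate of the shared face is 1043 mm.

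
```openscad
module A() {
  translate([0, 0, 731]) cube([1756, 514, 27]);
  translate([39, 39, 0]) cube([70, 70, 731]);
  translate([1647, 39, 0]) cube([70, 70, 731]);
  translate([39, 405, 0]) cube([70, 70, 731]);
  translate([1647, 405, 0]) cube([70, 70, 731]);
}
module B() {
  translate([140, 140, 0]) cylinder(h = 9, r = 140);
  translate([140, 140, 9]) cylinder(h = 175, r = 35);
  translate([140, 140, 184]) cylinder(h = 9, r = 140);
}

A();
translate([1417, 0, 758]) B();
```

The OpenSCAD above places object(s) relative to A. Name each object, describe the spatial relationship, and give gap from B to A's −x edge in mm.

The spool's min-x is at 1417; the table's min-x is 0; gap = 1417 mm.

A is a table. B is a spool. The spool is on top of the table. The gap from the spool to the table's −x edge is 1417 mm.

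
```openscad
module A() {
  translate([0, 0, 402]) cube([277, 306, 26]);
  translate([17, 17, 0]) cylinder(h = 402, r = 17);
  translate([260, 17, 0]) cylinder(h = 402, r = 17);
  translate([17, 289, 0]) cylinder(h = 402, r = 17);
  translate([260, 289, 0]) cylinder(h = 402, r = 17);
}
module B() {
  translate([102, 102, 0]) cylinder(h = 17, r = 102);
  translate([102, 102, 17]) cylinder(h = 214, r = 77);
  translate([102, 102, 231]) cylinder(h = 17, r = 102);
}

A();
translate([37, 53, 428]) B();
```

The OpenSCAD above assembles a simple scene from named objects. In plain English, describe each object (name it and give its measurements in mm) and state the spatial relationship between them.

A is a simple wooden stool: a rectangular seat 277 mm (x) by 306 mm (y), 26 mm thick, top face at z = 428 mm, on four round legs, each 34 mm in diameter. The legs rest on z = 0, each leg's axis is inset half a diameter from the nearest pair of seat edges (so the leg's bounding box is flush with the corner).

B is a spool: two coaxial disc flanges of radius 102 mm and thickness 17 mm, joined by a core cylinder of radius 77 mm and height 214 mm. The lower flange rests on z = 0 and the three cylinders share a vertical axis.

The spool is on top of the stool.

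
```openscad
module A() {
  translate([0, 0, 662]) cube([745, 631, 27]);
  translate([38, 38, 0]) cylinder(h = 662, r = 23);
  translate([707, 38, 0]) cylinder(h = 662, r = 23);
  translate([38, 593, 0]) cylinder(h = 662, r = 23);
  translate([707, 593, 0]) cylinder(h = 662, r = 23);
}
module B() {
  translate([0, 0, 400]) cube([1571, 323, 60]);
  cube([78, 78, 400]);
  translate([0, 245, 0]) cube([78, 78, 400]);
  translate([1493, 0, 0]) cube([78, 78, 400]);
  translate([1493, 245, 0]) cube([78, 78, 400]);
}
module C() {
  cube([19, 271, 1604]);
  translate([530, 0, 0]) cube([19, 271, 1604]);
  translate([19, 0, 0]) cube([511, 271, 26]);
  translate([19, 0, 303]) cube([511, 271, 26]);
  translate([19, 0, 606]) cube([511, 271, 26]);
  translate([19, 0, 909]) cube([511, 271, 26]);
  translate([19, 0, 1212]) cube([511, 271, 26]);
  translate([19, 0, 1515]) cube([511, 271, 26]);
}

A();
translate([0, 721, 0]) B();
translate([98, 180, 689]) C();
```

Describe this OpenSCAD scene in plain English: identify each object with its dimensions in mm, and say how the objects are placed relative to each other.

A is a table with a 745×631 mm rectangular top, 27 mm thick, top surface at z = 689 mm, supported by four round legs of 46 mm diameter, each leg's bounding box inset 15 mm from the nearest pair of top edges, running from the floor.

B is a long wooden bench with a 1571 mm (x) × 323 mm (y) seat, 60 mm thick, its top surface 460 mm above the floor. Four 78 mm square legs at the seat corners, flush with the edges, run from z = 0 to the seat underside.

C is an open bookshelf. Two side panels, each 19 mm thick, 271 mm deep and 1604 mm tall, stand 549 mm apart (outside-to-outside). Between them sit 6 shelves, each 26 mm thick and 271 mm deep, spanning the full gap between the sides. The bottom shelf rests on the floor (its underside at z = 0) and the clear gap between one shelf's top and the next shelf's underside is 277 mm.

The bench is on the floor beside the table on its +y side. The bookshelf is on top of the table, centred.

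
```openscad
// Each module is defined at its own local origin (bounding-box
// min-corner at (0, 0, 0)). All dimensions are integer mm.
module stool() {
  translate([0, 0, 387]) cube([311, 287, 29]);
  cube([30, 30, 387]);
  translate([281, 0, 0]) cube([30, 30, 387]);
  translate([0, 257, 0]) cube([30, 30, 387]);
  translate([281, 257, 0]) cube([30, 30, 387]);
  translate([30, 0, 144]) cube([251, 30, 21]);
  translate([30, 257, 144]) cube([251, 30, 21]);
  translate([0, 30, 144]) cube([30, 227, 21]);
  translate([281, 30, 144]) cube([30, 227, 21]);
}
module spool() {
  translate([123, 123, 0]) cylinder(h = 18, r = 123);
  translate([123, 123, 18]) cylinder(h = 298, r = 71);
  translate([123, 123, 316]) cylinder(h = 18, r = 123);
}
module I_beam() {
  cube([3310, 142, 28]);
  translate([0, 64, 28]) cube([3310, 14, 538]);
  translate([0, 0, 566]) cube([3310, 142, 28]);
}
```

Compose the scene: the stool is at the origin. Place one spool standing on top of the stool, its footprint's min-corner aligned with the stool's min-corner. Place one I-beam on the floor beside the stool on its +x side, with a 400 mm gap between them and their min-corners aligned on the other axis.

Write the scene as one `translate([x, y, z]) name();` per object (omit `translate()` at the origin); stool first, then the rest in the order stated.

stool();
translate([0, 0, 416]) spool();
translate([711, 0, 0]) I_beam();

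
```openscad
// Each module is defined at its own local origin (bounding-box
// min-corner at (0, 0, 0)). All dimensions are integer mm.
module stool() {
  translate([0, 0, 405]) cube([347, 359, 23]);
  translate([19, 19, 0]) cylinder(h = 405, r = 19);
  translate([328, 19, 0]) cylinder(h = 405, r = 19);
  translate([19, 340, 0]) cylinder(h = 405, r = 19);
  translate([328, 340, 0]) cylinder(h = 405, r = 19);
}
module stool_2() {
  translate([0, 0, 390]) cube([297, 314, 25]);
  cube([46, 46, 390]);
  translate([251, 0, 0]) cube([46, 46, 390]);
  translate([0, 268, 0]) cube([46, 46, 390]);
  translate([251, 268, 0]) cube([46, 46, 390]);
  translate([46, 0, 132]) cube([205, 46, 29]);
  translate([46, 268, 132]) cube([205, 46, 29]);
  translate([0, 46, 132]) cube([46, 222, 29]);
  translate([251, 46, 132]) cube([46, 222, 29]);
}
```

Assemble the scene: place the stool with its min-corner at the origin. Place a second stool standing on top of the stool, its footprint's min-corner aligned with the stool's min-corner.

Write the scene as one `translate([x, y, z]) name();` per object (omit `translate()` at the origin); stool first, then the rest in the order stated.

stool();
translate([0, 0, 428]) stool_2();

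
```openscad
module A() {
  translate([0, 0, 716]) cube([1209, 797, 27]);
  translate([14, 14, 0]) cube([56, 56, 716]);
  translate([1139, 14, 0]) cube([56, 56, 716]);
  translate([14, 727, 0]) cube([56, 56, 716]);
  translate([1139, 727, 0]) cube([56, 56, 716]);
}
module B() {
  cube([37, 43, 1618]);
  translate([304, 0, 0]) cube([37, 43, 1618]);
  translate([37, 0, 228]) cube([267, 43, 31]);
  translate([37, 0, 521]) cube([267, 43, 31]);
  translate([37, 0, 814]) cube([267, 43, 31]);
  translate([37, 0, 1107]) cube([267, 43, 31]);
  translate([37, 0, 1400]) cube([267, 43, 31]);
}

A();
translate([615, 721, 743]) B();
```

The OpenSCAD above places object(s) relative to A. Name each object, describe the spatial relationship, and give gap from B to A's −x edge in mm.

A is a table. B is a ladder. The ladder is on top of the table. The gap from the ladder to the table's −x edge is 615 mm.

The ladder's min-x is at 615; the table's min-x is 0; gap = 615 mm.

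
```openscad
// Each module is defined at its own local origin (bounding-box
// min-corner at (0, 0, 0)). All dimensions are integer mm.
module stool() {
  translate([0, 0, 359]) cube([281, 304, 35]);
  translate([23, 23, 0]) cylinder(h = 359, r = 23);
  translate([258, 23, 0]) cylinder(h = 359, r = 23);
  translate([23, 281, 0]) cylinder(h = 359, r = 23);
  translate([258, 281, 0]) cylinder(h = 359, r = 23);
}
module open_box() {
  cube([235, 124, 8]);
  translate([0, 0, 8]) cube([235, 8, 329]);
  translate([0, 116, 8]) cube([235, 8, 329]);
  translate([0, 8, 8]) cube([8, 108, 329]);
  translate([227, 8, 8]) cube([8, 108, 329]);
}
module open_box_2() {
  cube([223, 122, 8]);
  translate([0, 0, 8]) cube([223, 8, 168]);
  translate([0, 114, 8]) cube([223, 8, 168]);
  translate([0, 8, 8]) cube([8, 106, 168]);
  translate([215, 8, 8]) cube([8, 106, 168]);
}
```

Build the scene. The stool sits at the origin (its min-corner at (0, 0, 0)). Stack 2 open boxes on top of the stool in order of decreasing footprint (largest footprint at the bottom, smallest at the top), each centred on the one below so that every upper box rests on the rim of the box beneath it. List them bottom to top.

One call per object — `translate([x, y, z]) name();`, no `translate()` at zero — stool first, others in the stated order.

stool();
translate([23, 90, 394]) open_box();
translate([29, 91, 731]) open_box_2();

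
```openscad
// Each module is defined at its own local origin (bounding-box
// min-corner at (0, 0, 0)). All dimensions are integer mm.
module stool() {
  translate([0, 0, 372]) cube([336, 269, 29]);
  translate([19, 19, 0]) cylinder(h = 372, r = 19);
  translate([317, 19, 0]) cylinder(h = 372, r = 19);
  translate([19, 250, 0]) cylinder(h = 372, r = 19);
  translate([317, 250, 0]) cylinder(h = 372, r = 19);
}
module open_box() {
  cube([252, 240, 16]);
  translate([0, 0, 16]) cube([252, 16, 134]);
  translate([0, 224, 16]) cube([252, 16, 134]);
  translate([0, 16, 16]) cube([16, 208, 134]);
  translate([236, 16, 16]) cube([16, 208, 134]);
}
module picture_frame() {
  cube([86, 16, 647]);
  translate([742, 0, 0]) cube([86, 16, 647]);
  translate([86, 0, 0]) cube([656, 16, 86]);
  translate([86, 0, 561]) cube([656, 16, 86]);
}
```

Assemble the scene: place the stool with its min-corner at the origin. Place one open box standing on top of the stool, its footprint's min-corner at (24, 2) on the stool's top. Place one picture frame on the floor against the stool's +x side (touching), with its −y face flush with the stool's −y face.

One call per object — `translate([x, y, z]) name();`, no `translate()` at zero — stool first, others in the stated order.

stool();
translate([24, 2, 401]) open_box();
translate([336, 0, 0]) picture_frame();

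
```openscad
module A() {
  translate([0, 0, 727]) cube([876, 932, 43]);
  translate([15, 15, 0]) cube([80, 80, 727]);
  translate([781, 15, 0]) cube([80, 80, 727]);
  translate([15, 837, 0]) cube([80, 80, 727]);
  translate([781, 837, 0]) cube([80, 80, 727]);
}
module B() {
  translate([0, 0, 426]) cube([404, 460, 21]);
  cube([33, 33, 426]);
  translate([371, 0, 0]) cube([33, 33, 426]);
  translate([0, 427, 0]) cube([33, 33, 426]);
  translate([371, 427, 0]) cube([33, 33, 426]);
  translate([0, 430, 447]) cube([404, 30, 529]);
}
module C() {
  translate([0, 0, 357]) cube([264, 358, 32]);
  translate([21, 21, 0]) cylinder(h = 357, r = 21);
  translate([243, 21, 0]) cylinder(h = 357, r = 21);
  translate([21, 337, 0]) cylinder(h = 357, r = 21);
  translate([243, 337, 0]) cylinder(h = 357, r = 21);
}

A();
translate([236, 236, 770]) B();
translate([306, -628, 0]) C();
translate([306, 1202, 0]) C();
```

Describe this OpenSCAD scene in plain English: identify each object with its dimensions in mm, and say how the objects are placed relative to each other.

A is a table with a 876×932 mm rectangular top, 43 mm thick, top surface at z = 770 mm, supported by four 80×80 mm square legs, each inset 15 mm from the nearest pair of top edges, running from the floor.

B is a chair: 404×460 mm seat, 21 mm thick, top at z = 447 mm, on four 33 mm square corner legs flush with the seat edges. A 30 mm thick backrest slab spans the full seat width, extending 529 mm above the seat top, its back face flush with the seat's +y edge.

C is a four-legged stool. The seat is a 264×358×32 mm slab whose top surface is at z = 389 mm; four round legs, each 42 mm in diameter, run from the floor (z = 0) to the underside of the seat, each leg's axis is inset half a diameter from the nearest pair of seat edges (so the leg's bounding box is flush with the corner).

The chair is on top of the table, centred. Two stools sit around the table at the −y, +y sides.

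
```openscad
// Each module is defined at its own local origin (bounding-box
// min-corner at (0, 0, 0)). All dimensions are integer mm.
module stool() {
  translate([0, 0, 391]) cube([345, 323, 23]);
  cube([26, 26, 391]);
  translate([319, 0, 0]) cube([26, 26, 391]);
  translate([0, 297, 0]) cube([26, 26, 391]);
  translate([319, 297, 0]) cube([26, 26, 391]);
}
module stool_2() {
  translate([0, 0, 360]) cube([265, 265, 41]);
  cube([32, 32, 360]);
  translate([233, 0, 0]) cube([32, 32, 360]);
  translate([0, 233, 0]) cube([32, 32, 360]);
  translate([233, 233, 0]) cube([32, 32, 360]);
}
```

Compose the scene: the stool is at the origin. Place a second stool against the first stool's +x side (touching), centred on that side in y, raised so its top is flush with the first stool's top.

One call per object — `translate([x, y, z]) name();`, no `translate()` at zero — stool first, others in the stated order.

stool();
translate([345, 29, 13]) stool_2();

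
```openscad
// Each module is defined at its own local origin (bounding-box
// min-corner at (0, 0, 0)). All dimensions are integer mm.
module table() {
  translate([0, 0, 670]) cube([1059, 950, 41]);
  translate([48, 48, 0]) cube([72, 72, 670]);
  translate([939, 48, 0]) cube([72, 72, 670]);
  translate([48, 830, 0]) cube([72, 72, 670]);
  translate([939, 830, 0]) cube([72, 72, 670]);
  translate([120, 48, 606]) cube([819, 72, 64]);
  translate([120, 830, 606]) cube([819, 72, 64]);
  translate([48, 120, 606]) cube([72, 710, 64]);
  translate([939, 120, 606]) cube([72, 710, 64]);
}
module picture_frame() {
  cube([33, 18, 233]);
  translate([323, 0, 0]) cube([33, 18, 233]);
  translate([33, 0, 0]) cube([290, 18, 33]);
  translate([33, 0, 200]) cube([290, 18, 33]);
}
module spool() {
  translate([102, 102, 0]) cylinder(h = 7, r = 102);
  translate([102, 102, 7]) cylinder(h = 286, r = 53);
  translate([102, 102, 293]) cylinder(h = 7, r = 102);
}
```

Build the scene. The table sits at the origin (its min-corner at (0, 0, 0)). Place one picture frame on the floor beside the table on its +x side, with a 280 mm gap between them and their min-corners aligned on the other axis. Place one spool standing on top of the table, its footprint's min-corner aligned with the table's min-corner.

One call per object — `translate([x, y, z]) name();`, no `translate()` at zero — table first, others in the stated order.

table();
translate([1339, 0, 0]) picture_frame();
translate([0, 0, 711]) spool();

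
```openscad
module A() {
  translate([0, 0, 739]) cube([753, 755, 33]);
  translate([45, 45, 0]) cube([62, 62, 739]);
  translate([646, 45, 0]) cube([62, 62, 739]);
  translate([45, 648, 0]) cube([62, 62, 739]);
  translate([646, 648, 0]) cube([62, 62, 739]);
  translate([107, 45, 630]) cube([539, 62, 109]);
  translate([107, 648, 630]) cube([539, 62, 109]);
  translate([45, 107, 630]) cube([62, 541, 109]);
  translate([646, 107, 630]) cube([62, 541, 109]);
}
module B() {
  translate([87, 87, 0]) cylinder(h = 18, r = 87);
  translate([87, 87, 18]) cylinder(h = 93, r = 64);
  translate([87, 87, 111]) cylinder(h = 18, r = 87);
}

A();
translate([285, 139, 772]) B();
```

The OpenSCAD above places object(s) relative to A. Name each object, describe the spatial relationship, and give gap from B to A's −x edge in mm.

The spool's min-x is at 285; the table's min-x is 0; gap = 285 mm.

A is a table. B is a spool. The spool is on top of the table. The gap from the spool to the table's −x edge is 285 mm.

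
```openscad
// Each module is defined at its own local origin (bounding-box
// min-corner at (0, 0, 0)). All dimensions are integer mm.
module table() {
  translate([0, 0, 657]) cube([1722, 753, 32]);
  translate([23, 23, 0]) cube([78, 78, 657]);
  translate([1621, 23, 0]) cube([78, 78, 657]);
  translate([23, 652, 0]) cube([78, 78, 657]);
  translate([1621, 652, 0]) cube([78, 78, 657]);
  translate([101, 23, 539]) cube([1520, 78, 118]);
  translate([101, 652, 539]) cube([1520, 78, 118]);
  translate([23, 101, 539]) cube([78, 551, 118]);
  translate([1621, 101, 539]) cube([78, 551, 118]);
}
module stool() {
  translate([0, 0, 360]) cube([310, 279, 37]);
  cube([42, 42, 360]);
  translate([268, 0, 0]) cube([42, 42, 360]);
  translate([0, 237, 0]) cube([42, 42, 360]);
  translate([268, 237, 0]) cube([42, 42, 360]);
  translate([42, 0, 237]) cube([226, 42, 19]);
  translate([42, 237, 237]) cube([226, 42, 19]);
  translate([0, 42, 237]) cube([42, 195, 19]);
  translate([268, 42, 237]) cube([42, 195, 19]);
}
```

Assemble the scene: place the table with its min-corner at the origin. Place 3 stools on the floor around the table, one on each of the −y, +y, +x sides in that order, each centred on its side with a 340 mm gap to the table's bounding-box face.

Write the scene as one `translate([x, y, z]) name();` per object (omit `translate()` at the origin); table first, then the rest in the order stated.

table();
translate([706, -619, 0]) stool();
translate([706, 1093, 0]) stool();
translate([2062, 237, 0]) stool();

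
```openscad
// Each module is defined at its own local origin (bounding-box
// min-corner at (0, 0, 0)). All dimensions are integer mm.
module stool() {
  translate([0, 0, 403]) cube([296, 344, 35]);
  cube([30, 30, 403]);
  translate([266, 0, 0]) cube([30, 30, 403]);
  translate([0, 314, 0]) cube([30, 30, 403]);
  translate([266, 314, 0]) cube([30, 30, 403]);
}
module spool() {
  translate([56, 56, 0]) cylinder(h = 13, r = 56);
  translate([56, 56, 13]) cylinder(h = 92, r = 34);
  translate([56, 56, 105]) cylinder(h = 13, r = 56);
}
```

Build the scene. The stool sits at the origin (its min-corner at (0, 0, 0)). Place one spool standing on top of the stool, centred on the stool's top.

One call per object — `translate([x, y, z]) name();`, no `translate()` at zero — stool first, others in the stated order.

stool();
translate([92, 116, 438]) spool();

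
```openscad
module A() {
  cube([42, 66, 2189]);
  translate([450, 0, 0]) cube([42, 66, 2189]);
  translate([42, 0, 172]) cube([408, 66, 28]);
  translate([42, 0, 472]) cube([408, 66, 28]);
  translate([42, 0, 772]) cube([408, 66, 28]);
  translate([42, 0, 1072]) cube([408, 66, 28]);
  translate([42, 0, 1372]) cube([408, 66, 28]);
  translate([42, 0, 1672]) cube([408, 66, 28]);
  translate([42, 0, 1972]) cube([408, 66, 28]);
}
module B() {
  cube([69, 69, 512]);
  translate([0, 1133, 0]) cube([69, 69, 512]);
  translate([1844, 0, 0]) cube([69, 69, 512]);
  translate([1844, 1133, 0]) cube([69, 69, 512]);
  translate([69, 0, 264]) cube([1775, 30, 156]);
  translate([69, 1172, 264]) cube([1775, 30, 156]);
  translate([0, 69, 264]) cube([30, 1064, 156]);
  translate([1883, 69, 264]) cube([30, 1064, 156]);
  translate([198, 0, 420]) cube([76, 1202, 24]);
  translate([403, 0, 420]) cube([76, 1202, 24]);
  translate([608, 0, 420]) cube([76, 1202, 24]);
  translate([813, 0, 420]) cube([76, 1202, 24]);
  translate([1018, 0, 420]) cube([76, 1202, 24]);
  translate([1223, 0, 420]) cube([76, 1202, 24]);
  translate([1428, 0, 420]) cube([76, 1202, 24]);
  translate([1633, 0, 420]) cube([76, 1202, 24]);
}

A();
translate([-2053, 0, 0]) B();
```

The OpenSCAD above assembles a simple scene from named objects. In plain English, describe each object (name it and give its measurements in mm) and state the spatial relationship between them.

A is a wooden ladder with two side rails of 42×66 mm section and 2189 mm height, set 492 mm apart overall. Between them run 7 rectangular rungs (66 mm deep, 28 mm thick), front faces flush with the rails' −y face. The bottom of the first rung is 172 mm above the floor and each subsequent rung is 300 mm higher than the one below.

B is a bed frame 1913 mm long (x) by 1202 mm wide (y). Four 69×69 mm corner posts, 512 mm tall, at the corners of the footprint. Four rails of 30 mm thickness and 156 mm height run between adjacent posts with their undersides at z = 264 mm, their outer faces flush with the outside of the frame (the two x-running rails run between the posts' inner faces; the two y-running rails run between the posts' inner faces). 8 slats, each 76 mm wide (x) and 24 mm thick, lie across the top of the two x-running rails, running the full 1202 mm width of the frame in y; the slats are evenly spaced along x between the inner faces of the end posts with equal gaps (rounded down to the nearest mm) at the −x end and between each pair — any rounding remainder accumulates at the +x end.

The bed frame is on the floor beside the ladder on its −x side.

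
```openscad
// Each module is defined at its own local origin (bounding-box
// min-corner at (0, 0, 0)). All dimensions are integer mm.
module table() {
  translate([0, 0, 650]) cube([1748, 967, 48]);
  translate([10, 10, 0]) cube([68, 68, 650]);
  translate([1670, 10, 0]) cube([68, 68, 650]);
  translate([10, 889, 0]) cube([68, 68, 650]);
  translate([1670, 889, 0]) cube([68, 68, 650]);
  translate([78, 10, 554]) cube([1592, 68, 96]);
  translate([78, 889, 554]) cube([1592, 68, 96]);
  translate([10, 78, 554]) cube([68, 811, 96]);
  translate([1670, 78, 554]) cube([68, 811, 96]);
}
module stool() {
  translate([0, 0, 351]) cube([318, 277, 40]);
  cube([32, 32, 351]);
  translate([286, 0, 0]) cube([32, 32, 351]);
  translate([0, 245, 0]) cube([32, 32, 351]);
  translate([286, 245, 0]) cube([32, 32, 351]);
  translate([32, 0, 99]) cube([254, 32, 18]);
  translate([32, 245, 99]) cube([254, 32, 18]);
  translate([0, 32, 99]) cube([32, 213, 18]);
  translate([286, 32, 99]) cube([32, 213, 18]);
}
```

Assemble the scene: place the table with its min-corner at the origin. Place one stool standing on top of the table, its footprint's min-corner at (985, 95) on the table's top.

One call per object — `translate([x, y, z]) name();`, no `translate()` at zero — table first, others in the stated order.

table();
translate([985, 95, 698]) stool();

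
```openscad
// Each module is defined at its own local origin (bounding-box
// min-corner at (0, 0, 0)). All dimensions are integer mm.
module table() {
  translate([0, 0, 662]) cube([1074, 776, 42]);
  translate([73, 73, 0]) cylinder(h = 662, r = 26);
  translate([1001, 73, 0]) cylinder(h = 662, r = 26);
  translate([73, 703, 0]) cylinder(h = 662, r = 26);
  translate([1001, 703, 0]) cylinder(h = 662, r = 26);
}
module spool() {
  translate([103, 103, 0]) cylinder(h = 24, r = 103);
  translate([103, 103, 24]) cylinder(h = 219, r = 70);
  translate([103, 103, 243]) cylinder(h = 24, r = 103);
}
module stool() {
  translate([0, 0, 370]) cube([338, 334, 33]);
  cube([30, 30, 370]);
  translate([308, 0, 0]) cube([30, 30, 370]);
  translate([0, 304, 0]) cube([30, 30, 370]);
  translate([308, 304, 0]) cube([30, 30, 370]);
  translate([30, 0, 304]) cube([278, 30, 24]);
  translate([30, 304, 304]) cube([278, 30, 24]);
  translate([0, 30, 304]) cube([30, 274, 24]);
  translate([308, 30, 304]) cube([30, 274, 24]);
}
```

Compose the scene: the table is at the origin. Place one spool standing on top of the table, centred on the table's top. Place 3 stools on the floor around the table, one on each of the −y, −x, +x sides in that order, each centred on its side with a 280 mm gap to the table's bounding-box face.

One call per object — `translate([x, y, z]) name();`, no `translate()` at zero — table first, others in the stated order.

table();
translate([434, 285, 704]) spool();
translate([368, -614, 0]) stool();
translate([-618, 221, 0]) stool();
translate([1354, 221, 0]) stool();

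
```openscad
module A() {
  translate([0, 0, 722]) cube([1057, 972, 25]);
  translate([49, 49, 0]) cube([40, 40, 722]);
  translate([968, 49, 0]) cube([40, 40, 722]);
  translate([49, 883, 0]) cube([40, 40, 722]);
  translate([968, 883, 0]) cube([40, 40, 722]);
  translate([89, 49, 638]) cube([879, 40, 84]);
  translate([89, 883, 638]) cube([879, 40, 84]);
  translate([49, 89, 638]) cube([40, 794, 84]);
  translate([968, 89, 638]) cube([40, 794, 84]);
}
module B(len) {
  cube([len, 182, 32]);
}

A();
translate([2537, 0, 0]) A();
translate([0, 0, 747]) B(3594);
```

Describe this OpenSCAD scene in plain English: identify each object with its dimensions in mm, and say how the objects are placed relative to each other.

A is a rectangular dining table. The top is 1057×972×25 mm with its upper surface at z = 747 mm. It stands on four 40×40 mm square legs, each inset 49 mm from the nearest pair of top edges, running from the floor to the underside of the top. Four apron rails, 40 mm thick and 84 mm tall, run between adjacent legs with their top edges flush with the underside of the top and their outer faces flush with the legs' outer faces.

B is a rectangular beam 3594 mm long (x), 182 mm deep (y), 32 mm thick (z).

The beam spans the tops of two tables placed 1480 mm apart, resting at z = 747 mm.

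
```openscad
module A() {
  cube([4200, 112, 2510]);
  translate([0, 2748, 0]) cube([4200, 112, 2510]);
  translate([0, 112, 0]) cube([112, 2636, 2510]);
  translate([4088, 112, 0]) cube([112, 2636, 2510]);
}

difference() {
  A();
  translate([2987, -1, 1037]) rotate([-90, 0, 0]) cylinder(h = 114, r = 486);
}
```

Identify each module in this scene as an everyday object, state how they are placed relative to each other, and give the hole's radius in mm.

The subtracted cylinder has r = 486 mm.

A is a house frame. The house frame has a circular hole through its front wall. The hole's radius is 486 mm.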